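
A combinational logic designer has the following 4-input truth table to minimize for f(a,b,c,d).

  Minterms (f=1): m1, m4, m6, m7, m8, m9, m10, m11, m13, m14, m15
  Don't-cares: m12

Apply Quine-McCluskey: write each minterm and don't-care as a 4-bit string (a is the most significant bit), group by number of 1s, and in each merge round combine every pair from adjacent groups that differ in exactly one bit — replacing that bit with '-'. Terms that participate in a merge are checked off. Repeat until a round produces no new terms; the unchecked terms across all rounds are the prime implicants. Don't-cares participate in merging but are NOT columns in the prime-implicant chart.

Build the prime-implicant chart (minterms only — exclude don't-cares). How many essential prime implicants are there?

size-2^0 implicants → 0001(✓)  0100(✓)  0110(✓)  0111(✓)  1000(✓)  1001(✓)  1010(✓)  1011(✓)  1100(✓)  1101(✓)  1110(✓)  1111(✓)
size-2^1 implicants → -001  -100(✓)  -110(✓)  -111(✓)  01-0(✓)  011-(✓)  1-00(✓)  1-01(✓)  1-10(✓)  1-11(✓)  10-0(✓)  10-1(✓)  100-(✓)  101-(✓)  11-0(✓)  11-1(✓)  110-(✓)  111-(✓)
size-2^2 implicants → -1-0  -11-  1--0(✓)  1--1(✓)  1-0-(✓)  1-1-(✓)  10--(✓)  11--(✓)
size-2^3 implicants → 1---
Unchecked terms (primes): -001, -1-0, -11-, 1---
Minterm coverage:
  m1 ⊆ -001 [E]
  m4 ⊆ -1-0 [E]
  m6 ⊆ -1-0,-11-
  m7 ⊆ -11- [E]
  m8 ⊆ 1--- [E]
  m9 ⊆ -001,1---
  m10 ⊆ 1--- [E]
  m11 ⊆ 1--- [E]
  m13 ⊆ 1--- [E]
  m14 ⊆ -1-0,-11-,1---
  m15 ⊆ -11-,1---
E = {-001, -1-0, -11-, 1---}

4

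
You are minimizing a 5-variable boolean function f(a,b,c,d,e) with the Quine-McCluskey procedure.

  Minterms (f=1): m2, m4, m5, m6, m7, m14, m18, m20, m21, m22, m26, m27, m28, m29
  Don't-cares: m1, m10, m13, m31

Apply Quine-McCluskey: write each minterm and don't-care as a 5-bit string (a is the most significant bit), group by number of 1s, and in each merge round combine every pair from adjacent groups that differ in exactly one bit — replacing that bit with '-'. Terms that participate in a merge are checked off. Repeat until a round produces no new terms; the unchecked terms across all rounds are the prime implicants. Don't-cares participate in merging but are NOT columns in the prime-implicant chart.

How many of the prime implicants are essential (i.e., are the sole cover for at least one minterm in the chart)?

3

size-2^0 implicants → 00001(✓)  00010(✓)  00100(✓)  00101(✓)  00110(✓)  00111(✓)  01010(✓)  01101(✓)  01110(✓)  10010(✓)  10100(✓)  10101(✓)  10110(✓)  11010(✓)  11011(✓)  11100(✓)  11101(✓)  11111(✓)
size-2^1 implicants → -0010(✓)  -0100(✓)  -0101(✓)  -0110(✓)  -1010(✓)  -1101(✓)  0-010(✓)  0-101(✓)  0-110(✓)  00-01  00-10(✓)  001-0(✓)  001-1(✓)  0010-(✓)  0011-(✓)  01-10(✓)  1-010(✓)  1-100(✓)  1-101(✓)  10-10(✓)  101-0(✓)  1010-(✓)  11-11  1101-  111-1  1110-(✓)
size-2^2 implicants → --010  --101  -0-10  -01-0  -010-  0--10  001--  1-10-
Unchecked terms (primes): --010, --101, -0-10, -01-0, -010-, 0--10, 00-01, 001--, 1-10-, 11-11, 1101-, 111-1
Minterm coverage:
  m2 ⊆ --010,-0-10,0--10
  m4 ⊆ -01-0,-010-,001--
  m5 ⊆ --101,-010-,00-01,001--
  m6 ⊆ -0-10,-01-0,0--10,001--
  m7 ⊆ 001-- [E]
  m14 ⊆ 0--10 [E]
  m18 ⊆ --010,-0-10
  m20 ⊆ -01-0,-010-,1-10-
  m21 ⊆ --101,-010-,1-10-
  m22 ⊆ -0-10,-01-0
  m26 ⊆ --010,1101-
  m27 ⊆ 11-11,1101-
  m28 ⊆ 1-10- [E]
  m29 ⊆ --101,1-10-,111-1
E = {0--10, 001--, 1-10-}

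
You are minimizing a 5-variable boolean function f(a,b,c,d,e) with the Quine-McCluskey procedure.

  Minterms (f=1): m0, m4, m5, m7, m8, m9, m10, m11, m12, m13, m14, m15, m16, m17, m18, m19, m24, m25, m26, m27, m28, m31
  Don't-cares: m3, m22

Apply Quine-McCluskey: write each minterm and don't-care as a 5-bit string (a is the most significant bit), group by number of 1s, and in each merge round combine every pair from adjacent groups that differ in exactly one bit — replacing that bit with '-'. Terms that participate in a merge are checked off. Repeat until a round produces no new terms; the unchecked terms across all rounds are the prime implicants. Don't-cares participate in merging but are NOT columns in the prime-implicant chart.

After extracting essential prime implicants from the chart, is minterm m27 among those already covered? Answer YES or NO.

YES

size-2^0 implicants → 00000(✓)  00011(✓)  00100(✓)  00101(✓)  00111(✓)  01000(✓)  01001(✓)  01010(✓)  01011(✓)  01100(✓)  01101(✓)  01110(✓)  01111(✓)  10000(✓)  10001(✓)  10010(✓)  10011(✓)  10110(✓)  11000(✓)  11001(✓)  11010(✓)  11011(✓)  11100(✓)  11111(✓)
size-2^1 implicants → -0000(✓)  -0011(✓)  -1000(✓)  -1001(✓)  -1010(✓)  -1011(✓)  -1100(✓)  -1111(✓)  0-000(✓)  0-011(✓)  0-100(✓)  0-101(✓)  0-111(✓)  00-00(✓)  00-11(✓)  001-1(✓)  0010-(✓)  01-00(✓)  01-01(✓)  01-10(✓)  01-11(✓)  010-0(✓)  010-1(✓)  0100-(✓)  0101-(✓)  011-0(✓)  011-1(✓)  0110-(✓)  0111-(✓)  1-000(✓)  1-001(✓)  1-010(✓)  1-011(✓)  10-10  100-0(✓)  100-1(✓)  1000-(✓)  1001-(✓)  11-00(✓)  11-11(✓)  110-0(✓)  110-1(✓)  1100-(✓)  1101-(✓)
size-2^2 implicants → --000  --011  -1-00  -1-11  -10-0(✓)  -10-1(✓)  -100-(✓)  -101-(✓)  0--00  0--11  0-1-1  0-10-  01--0(✓)  01--1(✓)  01-0-(✓)  01-1-(✓)  010--(✓)  011--(✓)  1-0-0(✓)  1-0-1(✓)  1-00-(✓)  1-01-(✓)  100--(✓)  110--(✓)
size-2^3 implicants → -10--  01---  1-0--
Unchecked terms (primes): --000, --011, -1-00, -1-11, -10--, 0--00, 0--11, 0-1-1, 0-10-, 01---, 1-0--, 10-10
Minterm coverage:
  m0 ⊆ --000,0--00
  m4 ⊆ 0--00,0-10-
  m5 ⊆ 0-1-1,0-10-
  m7 ⊆ 0--11,0-1-1
  m8 ⊆ --000,-1-00,-10--,0--00,01---
  m9 ⊆ -10--,01---
  m10 ⊆ -10--,01---
  m11 ⊆ --011,-1-11,-10--,0--11,01---
  m12 ⊆ -1-00,0--00,0-10-,01---
  m13 ⊆ 0-1-1,0-10-,01---
  m14 ⊆ 01--- [E]
  m15 ⊆ -1-11,0--11,0-1-1,01---
  m16 ⊆ --000,1-0--
  m17 ⊆ 1-0-- [E]
  m18 ⊆ 1-0--,10-10
  m19 ⊆ --011,1-0--
  m24 ⊆ --000,-1-00,-10--,1-0--
  m25 ⊆ -10--,1-0--
  m26 ⊆ -10--,1-0--
  m27 ⊆ --011,-1-11,-10--,1-0--
  m28 ⊆ -1-00 [E]
  m31 ⊆ -1-11 [E]
E = {-1-00, -1-11, 01---, 1-0--}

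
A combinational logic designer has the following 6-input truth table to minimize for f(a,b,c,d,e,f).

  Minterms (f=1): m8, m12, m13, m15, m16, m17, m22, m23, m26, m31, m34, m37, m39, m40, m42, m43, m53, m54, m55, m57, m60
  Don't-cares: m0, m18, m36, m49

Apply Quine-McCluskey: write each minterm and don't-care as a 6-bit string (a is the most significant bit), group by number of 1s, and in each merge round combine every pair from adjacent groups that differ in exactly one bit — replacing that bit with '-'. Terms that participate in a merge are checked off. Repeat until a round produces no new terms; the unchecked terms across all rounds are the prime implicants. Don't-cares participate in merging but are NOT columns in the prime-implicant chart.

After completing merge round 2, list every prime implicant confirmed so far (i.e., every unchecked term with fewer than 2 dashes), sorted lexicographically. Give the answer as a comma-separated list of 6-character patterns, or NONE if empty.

-01000, -10001, 0-0000, 0-1111, 00-000, 001-00, 0011-1, 00110-, 01-010, 01-111, 010-10, 0100-0, 01000-, 10-010, 10010-, 1010-0, 10101-, 11-001, 110-01, 111100

size-2^0 implicants → 000000(✓)  001000(✓)  001100(✓)  001101(✓)  001111(✓)  010000(✓)  010001(✓)  010010(✓)  010110(✓)  010111(✓)  011010(✓)  011111(✓)  100010(✓)  100100(✓)  100101(✓)  100111(✓)  101000(✓)  101010(✓)  101011(✓)  110001(✓)  110101(✓)  110110(✓)  110111(✓)  111001(✓)  111100
size-2^1 implicants → -01000  -10001  -10110(✓)  -10111(✓)  0-0000  0-1111  00-000  001-00  0011-1  00110-  01-010  01-111  010-10  0100-0  01000-  01011-(✓)  1-0101(✓)  1-0111(✓)  10-010  1001-1(✓)  10010-  1010-0  10101-  11-001  110-01  1101-1(✓)  11011-(✓)
size-2^2 implicants → -1011-  1-01-1
Unchecked terms (primes): -01000, -10001, -1011-, 0-0000, 0-1111, 00-000, 001-00, 0011-1, 00110-, 01-010, 01-111, 010-10, 0100-0, 01000-, 1-01-1, 10-010, 10010-, 1010-0, 10101-, 11-001, 110-01, 111100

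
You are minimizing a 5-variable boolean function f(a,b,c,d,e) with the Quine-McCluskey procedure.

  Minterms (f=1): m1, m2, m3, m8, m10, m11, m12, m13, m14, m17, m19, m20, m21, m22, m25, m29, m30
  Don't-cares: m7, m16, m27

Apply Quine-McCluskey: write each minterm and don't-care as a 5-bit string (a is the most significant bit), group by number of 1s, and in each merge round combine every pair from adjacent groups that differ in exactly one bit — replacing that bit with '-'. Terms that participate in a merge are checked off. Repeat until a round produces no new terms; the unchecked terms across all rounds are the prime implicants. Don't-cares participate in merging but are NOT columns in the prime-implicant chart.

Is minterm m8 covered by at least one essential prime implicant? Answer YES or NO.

YES

[col 0] 00001*, 00010*, 00011*, 00111*, 01000*, 01010*, 01011*, 01100*, 01101*, 01110*, 10000*, 10001*, 10011*, 10100*, 10101*, 10110*, 11001*, 11011*, 11101*, 11110*
[col 1] -0001*, -0011*, -1011*, -1101, -1110, 0-010*, 0-011*, 00-11, 000-1*, 0001-*, 01-00*, 01-10*, 010-0*, 0101-*, 011-0*, 0110-, 1-001*, 1-011*, 1-101*, 1-110, 10-00*, 10-01*, 100-1*, 1000-*, 101-0, 1010-*, 11-01*, 110-1*
[col 2] --011, -00-1, 0-01-, 01--0, 1--01, 1-0-1, 10-0-
Prime implicants: --011, -00-1, -1101, -1110, 0-01-, 00-11, 01--0, 0110-, 1--01, 1-0-1, 1-110, 10-0-, 101-0
PI chart (minterm → PIs covering it):
  1 | -00-1  (sole → essential)
  2 | 0-01-  (sole → essential)
  3 | --011,-00-1,0-01-,00-11
  8 | 01--0  (sole → essential)
  10 | 0-01-,01--0
  11 | --011,0-01-
  12 | 01--0,0110-
  13 | -1101,0110-
  14 | -1110,01--0
  17 | -00-1,1--01,1-0-1,10-0-
  19 | --011,-00-1,1-0-1
  20 | 10-0-,101-0
  21 | 1--01,10-0-
  22 | 1-110,101-0
  25 | 1--01,1-0-1
  29 | -1101,1--01
  30 | -1110,1-110
Essential prime implicants: -00-1, 0-01-, 01--0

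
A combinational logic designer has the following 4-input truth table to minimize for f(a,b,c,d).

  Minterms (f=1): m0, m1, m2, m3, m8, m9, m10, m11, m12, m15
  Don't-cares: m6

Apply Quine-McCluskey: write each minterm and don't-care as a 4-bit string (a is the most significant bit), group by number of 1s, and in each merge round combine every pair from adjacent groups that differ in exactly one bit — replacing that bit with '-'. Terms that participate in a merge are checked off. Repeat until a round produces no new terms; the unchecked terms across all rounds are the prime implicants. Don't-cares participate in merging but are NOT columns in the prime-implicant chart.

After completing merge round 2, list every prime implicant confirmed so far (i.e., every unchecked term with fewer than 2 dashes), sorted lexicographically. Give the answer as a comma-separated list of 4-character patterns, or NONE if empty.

size-2^0 implicants → 0000(✓)  0001(✓)  0010(✓)  0011(✓)  0110(✓)  1000(✓)  1001(✓)  1010(✓)  1011(✓)  1100(✓)  1111(✓)
size-2^1 implicants → -000(✓)  -001(✓)  -010(✓)  -011(✓)  0-10  00-0(✓)  00-1(✓)  000-(✓)  001-(✓)  1-00  1-11  10-0(✓)  10-1(✓)  100-(✓)  101-(✓)
size-2^2 implicants → -0-0(✓)  -0-1(✓)  -00-(✓)  -01-(✓)  00--(✓)  10--(✓)
size-2^3 implicants → -0--
Unchecked terms (primes): -0--, 0-10, 1-00, 1-11

0-10, 1-00, 1-11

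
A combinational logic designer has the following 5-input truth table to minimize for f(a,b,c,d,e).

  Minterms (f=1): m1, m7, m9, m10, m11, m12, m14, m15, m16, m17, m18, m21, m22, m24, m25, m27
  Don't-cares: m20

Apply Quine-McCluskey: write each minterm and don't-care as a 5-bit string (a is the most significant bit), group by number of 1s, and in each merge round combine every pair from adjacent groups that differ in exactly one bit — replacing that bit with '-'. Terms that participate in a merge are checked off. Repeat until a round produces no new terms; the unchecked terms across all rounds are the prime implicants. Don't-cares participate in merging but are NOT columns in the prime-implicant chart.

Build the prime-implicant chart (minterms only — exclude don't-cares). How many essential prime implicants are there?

size-2^0 implicants → 00001(✓)  00111(✓)  01001(✓)  01010(✓)  01011(✓)  01100(✓)  01110(✓)  01111(✓)  10000(✓)  10001(✓)  10010(✓)  10100(✓)  10101(✓)  10110(✓)  11000(✓)  11001(✓)  11011(✓)
size-2^1 implicants → -0001(✓)  -1001(✓)  -1011(✓)  0-001(✓)  0-111  01-10(✓)  01-11(✓)  010-1(✓)  0101-(✓)  011-0  0111-(✓)  1-000(✓)  1-001(✓)  10-00(✓)  10-01(✓)  10-10(✓)  100-0(✓)  1000-(✓)  101-0(✓)  1010-(✓)  110-1(✓)  1100-(✓)
size-2^2 implicants → --001  -10-1  01-1-  1-00-  10--0  10-0-
Unchecked terms (primes): --001, -10-1, 0-111, 01-1-, 011-0, 1-00-, 10--0, 10-0-
Minterm coverage:
  m1 ⊆ --001 [E]
  m7 ⊆ 0-111 [E]
  m9 ⊆ --001,-10-1
  m10 ⊆ 01-1- [E]
  m11 ⊆ -10-1,01-1-
  m12 ⊆ 011-0 [E]
  m14 ⊆ 01-1-,011-0
  m15 ⊆ 0-111,01-1-
  m16 ⊆ 1-00-,10--0,10-0-
  m17 ⊆ --001,1-00-,10-0-
  m18 ⊆ 10--0 [E]
  m21 ⊆ 10-0- [E]
  m22 ⊆ 10--0 [E]
  m24 ⊆ 1-00- [E]
  m25 ⊆ --001,-10-1,1-00-
  m27 ⊆ -10-1 [E]
E = {--001, -10-1, 0-111, 01-1-, 011-0, 1-00-, 10--0, 10-0-}

8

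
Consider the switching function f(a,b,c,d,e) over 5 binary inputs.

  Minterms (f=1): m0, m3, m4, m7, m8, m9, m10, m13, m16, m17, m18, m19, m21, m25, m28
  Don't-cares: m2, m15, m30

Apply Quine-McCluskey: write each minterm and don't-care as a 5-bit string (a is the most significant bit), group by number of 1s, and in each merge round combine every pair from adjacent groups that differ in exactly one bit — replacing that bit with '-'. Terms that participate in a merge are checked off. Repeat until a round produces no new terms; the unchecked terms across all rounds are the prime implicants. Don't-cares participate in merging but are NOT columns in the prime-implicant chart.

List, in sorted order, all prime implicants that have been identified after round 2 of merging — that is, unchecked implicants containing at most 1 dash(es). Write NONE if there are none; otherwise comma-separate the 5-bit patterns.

Round 0: 00000✓ 00010✓ 00011✓ 00100✓ 00111✓ 01000✓ 01001✓ 01010✓ 01101✓ 01111✓ 10000✓ 10001✓ 10010✓ 10011✓ 10101✓ 11001✓ 11100✓ 11110✓
Round 1: -0000✓ -0010✓ -0011✓ -1001 0-000✓ 0-010✓ 0-111 00-00 00-11 000-0✓ 0001-✓ 01-01 010-0✓ 0100- 011-1 1-001 10-01 100-0✓ 100-1✓ 1000-✓ 1001-✓ 111-0
Round 2: -00-0 -001- 0-0-0 100--
PIs = {-00-0, -001-, -1001, 0-0-0, 0-111, 00-00, 00-11, 01-01, 0100-, 011-1, 1-001, 10-01, 100--, 111-0}

-1001, 0-111, 00-00, 00-11, 01-01, 0100-, 011-1, 1-001, 10-01, 111-0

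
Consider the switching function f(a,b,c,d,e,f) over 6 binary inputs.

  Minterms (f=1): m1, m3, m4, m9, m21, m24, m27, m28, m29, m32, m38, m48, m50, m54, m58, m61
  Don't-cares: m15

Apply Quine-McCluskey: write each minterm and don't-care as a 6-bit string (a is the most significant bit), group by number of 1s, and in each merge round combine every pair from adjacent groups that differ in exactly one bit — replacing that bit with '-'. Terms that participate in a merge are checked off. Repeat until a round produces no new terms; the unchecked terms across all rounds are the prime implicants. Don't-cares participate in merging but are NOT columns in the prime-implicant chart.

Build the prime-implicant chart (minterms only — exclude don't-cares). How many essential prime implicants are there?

10

size-2^0 implicants → 000001(✓)  000011(✓)  000100  001001(✓)  001111  010101(✓)  011000(✓)  011011  011100(✓)  011101(✓)  100000(✓)  100110(✓)  110000(✓)  110010(✓)  110110(✓)  111010(✓)  111101(✓)
size-2^1 implicants → -11101  00-001  0000-1  01-101  011-00  01110-  1-0000  1-0110  11-010  110-10  1100-0
Unchecked terms (primes): -11101, 00-001, 0000-1, 000100, 001111, 01-101, 011-00, 011011, 01110-, 1-0000, 1-0110, 11-010, 110-10, 1100-0
Minterm coverage:
  m1 ⊆ 00-001,0000-1
  m3 ⊆ 0000-1 [E]
  m4 ⊆ 000100 [E]
  m9 ⊆ 00-001 [E]
  m21 ⊆ 01-101 [E]
  m24 ⊆ 011-00 [E]
  m27 ⊆ 011011 [E]
  m28 ⊆ 011-00,01110-
  m29 ⊆ -11101,01-101,01110-
  m32 ⊆ 1-0000 [E]
  m38 ⊆ 1-0110 [E]
  m48 ⊆ 1-0000,1100-0
  m50 ⊆ 11-010,110-10,1100-0
  m54 ⊆ 1-0110,110-10
  m58 ⊆ 11-010 [E]
  m61 ⊆ -11101 [E]
E = {-11101, 00-001, 0000-1, 000100, 01-101, 011-00, 011011, 1-0000, 1-0110, 11-010}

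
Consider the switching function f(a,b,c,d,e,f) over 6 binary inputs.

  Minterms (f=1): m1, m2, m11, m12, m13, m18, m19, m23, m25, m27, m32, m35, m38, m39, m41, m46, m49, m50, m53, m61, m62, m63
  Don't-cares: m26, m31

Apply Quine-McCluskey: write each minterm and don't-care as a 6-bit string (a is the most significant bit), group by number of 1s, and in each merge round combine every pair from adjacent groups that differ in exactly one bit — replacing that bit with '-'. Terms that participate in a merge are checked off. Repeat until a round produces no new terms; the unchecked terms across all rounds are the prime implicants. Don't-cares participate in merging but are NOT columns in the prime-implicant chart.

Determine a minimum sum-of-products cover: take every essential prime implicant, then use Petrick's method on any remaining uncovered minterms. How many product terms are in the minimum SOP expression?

[col 0] 000001, 000010*, 001011*, 001100*, 001101*, 010010*, 010011*, 010111*, 011001*, 011010*, 011011*, 011111*, 100000, 100011*, 100110*, 100111*, 101001, 101110*, 110001*, 110010*, 110101*, 111101*, 111110*, 111111*
[col 1] -10010, -11111, 0-0010, 0-1011, 00110-, 01-010*, 01-011*, 01-111*, 010-11*, 01001-*, 011-11*, 0110-1, 01101-*, 1-1110, 10-110, 100-11, 10011-, 11-101, 110-01, 1111-1, 11111-
[col 2] 01--11, 01-01-
Prime implicants: -10010, -11111, 0-0010, 0-1011, 000001, 00110-, 01--11, 01-01-, 0110-1, 1-1110, 10-110, 100-11, 100000, 10011-, 101001, 11-101, 110-01, 1111-1, 11111-
PI chart (minterm → PIs covering it):
  1 | 000001  (sole → essential)
  2 | 0-0010  (sole → essential)
  11 | 0-1011  (sole → essential)
  12 | 00110-  (sole → essential)
  13 | 00110-  (sole → essential)
  18 | -10010,0-0010,01-01-
  19 | 01--11,01-01-
  23 | 01--11  (sole → essential)
  25 | 0110-1  (sole → essential)
  27 | 0-1011,01--11,01-01-,0110-1
  32 | 100000  (sole → essential)
  35 | 100-11  (sole → essential)
  38 | 10-110,10011-
  39 | 100-11,10011-
  41 | 101001  (sole → essential)
  46 | 1-1110,10-110
  49 | 110-01  (sole → essential)
  50 | -10010  (sole → essential)
  53 | 11-101,110-01
  61 | 11-101,1111-1
  62 | 1-1110,11111-
  63 | -11111,1111-1,11111-
Essential prime implicants: -10010, 0-0010, 0-1011, 000001, 00110-, 01--11, 0110-1, 100-11, 100000, 101001, 110-01
Petrick residual → 1-1110, 10-110, 1111-1
Minimum SOP uses 14 PIs: bc'd'ef' + a'c'd'ef' + a'cd'ef + a'b'c'd'e'f + a'b'cde' + a'bef + a'bcd'f + acdef' + ab'def' + ab'c'ef + ab'c'd'e'f' + ab'cd'e'f + abc'e'f + abcdf

14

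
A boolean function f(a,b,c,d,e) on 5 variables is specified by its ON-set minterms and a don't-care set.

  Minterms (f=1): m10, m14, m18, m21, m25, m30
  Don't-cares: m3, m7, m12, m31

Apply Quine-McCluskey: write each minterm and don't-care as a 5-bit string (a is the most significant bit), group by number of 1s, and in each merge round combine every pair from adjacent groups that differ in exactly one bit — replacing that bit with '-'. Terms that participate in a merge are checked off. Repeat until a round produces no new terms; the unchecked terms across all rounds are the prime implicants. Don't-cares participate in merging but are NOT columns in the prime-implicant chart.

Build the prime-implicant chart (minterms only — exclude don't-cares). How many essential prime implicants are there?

size-2^0 implicants → 00011(✓)  00111(✓)  01010(✓)  01100(✓)  01110(✓)  10010  10101  11001  11110(✓)  11111(✓)
size-2^1 implicants → -1110  00-11  01-10  011-0  1111-
Unchecked terms (primes): -1110, 00-11, 01-10, 011-0, 10010, 10101, 11001, 1111-
Minterm coverage:
  m10 ⊆ 01-10 [E]
  m14 ⊆ -1110,01-10,011-0
  m18 ⊆ 10010 [E]
  m21 ⊆ 10101 [E]
  m25 ⊆ 11001 [E]
  m30 ⊆ -1110,1111-
E = {01-10, 10010, 10101, 11001}

4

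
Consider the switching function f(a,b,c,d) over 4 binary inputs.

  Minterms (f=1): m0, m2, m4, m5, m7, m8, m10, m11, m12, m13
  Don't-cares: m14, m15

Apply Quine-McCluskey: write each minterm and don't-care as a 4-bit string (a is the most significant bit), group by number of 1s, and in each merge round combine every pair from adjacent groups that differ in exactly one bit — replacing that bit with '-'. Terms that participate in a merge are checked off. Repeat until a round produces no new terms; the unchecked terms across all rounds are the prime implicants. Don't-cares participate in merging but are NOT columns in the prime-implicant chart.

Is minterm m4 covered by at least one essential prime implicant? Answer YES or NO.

[col 0] 0000*, 0010*, 0100*, 0101*, 0111*, 1000*, 1010*, 1011*, 1100*, 1101*, 1110*, 1111*
[col 1] -000*, -010*, -100*, -101*, -111*, 0-00*, 00-0*, 01-1*, 010-*, 1-00*, 1-10*, 1-11*, 10-0*, 101-*, 11-0*, 11-1*, 110-*, 111-*
[col 2] --00, -0-0, -1-1, -10-, 1--0, 1-1-, 11--
Prime implicants: --00, -0-0, -1-1, -10-, 1--0, 1-1-, 11--
PI chart (minterm → PIs covering it):
  0 | --00,-0-0
  2 | -0-0  (sole → essential)
  4 | --00,-10-
  5 | -1-1,-10-
  7 | -1-1  (sole → essential)
  8 | --00,-0-0,1--0
  10 | -0-0,1--0,1-1-
  11 | 1-1-  (sole → essential)
  12 | --00,-10-,1--0,11--
  13 | -1-1,-10-,11--
Essential prime implicants: -0-0, -1-1, 1-1-

NO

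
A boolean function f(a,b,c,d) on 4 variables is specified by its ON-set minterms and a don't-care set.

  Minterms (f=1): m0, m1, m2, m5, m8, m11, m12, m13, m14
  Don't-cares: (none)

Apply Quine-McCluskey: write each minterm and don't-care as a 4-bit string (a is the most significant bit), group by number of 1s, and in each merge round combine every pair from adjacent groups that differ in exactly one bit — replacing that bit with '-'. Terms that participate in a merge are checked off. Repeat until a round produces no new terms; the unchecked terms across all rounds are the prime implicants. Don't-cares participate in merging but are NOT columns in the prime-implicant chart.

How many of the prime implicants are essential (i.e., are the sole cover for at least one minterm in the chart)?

size-2^0 implicants → 0000(✓)  0001(✓)  0010(✓)  0101(✓)  1000(✓)  1011  1100(✓)  1101(✓)  1110(✓)
size-2^1 implicants → -000  -101  0-01  00-0  000-  1-00  11-0  110-
Unchecked terms (primes): -000, -101, 0-01, 00-0, 000-, 1-00, 1011, 11-0, 110-
Minterm coverage:
  m0 ⊆ -000,00-0,000-
  m1 ⊆ 0-01,000-
  m2 ⊆ 00-0 [E]
  m5 ⊆ -101,0-01
  m8 ⊆ -000,1-00
  m11 ⊆ 1011 [E]
  m12 ⊆ 1-00,11-0,110-
  m13 ⊆ -101,110-
  m14 ⊆ 11-0 [E]
E = {00-0, 1011, 11-0}

3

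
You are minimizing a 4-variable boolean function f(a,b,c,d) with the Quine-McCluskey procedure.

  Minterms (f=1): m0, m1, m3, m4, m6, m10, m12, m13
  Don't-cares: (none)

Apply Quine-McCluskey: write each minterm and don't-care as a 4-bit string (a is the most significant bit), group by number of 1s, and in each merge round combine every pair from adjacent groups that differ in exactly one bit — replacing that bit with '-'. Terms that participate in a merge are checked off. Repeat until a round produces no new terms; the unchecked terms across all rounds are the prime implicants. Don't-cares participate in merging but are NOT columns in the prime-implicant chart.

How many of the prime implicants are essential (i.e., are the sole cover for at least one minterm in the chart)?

[col 0] 0000*, 0001*, 0011*, 0100*, 0110*, 1010, 1100*, 1101*
[col 1] -100, 0-00, 00-1, 000-, 01-0, 110-
Prime implicants: -100, 0-00, 00-1, 000-, 01-0, 1010, 110-
PI chart (minterm → PIs covering it):
  0 | 0-00,000-
  1 | 00-1,000-
  3 | 00-1  (sole → essential)
  4 | -100,0-00,01-0
  6 | 01-0  (sole → essential)
  10 | 1010  (sole → essential)
  12 | -100,110-
  13 | 110-  (sole → essential)
Essential prime implicants: 00-1, 01-0, 1010, 110-

4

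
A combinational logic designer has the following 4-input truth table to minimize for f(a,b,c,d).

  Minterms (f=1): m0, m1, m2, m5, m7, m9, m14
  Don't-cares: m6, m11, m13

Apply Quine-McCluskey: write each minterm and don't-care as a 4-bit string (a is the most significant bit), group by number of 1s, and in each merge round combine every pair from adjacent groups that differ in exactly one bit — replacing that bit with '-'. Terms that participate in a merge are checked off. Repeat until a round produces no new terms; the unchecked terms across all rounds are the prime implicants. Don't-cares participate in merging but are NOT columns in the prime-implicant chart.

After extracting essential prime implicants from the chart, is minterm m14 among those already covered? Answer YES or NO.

YES

[col 0] 0000*, 0001*, 0010*, 0101*, 0110*, 0111*, 1001*, 1011*, 1101*, 1110*
[col 1] -001*, -101*, -110, 0-01*, 0-10, 00-0, 000-, 01-1, 011-, 1-01*, 10-1
[col 2] --01
Prime implicants: --01, -110, 0-10, 00-0, 000-, 01-1, 011-, 10-1
PI chart (minterm → PIs covering it):
  0 | 00-0,000-
  1 | --01,000-
  2 | 0-10,00-0
  5 | --01,01-1
  7 | 01-1,011-
  9 | --01,10-1
  14 | -110  (sole → essential)
Essential prime implicants: -110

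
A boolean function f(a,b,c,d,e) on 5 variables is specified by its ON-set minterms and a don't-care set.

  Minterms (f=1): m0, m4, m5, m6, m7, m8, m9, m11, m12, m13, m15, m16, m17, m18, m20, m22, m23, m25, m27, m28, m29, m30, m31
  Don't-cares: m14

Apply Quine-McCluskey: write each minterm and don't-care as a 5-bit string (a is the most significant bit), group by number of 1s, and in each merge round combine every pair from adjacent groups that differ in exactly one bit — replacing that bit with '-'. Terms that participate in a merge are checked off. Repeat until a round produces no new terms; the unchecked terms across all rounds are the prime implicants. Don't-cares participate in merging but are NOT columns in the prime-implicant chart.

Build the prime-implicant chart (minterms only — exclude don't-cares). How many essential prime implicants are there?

4

[col 0] 00000*, 00100*, 00101*, 00110*, 00111*, 01000*, 01001*, 01011*, 01100*, 01101*, 01110*, 01111*, 10000*, 10001*, 10010*, 10100*, 10110*, 10111*, 11001*, 11011*, 11100*, 11101*, 11110*, 11111*
[col 1] -0000*, -0100*, -0110*, -0111*, -1001*, -1011*, -1100*, -1101*, -1110*, -1111*, 0-000*, 0-100*, 0-101*, 0-110*, 0-111*, 00-00*, 001-0*, 001-1*, 0010-*, 0011-*, 01-00*, 01-01*, 01-11*, 010-1*, 0100-*, 011-0*, 011-1*, 0110-*, 0111-*, 1-001, 1-100*, 1-110*, 1-111*, 10-00*, 10-10*, 100-0*, 1000-, 101-0*, 1011-*, 11-01*, 11-11*, 110-1*, 111-0*, 111-1*, 1110-*, 1111-*
[col 2] --100*, --110*, --111*, -0-00, -01-0*, -011-*, -1-01*, -1-11*, -10-1*, -11-0*, -11-1*, -110-*, -111-*, 0--00, 0-1-0*, 0-1-1*, 0-10-*, 0-11-*, 001--*, 01--1*, 01-0-, 011--*, 1-1-0*, 1-11-*, 10--0, 11--1*, 111--*
[col 3] --1-0, --11-, -1--1, -11--, 0-1--
Prime implicants: --1-0, --11-, -0-00, -1--1, -11--, 0--00, 0-1--, 01-0-, 1-001, 10--0, 1000-
PI chart (minterm → PIs covering it):
  0 | -0-00,0--00
  4 | --1-0,-0-00,0--00,0-1--
  5 | 0-1--  (sole → essential)
  6 | --1-0,--11-,0-1--
  7 | --11-,0-1--
  8 | 0--00,01-0-
  9 | -1--1,01-0-
  11 | -1--1  (sole → essential)
  12 | --1-0,-11--,0--00,0-1--,01-0-
  13 | -1--1,-11--,0-1--,01-0-
  15 | --11-,-1--1,-11--,0-1--
  16 | -0-00,10--0,1000-
  17 | 1-001,1000-
  18 | 10--0  (sole → essential)
  20 | --1-0,-0-00,10--0
  22 | --1-0,--11-,10--0
  23 | --11-  (sole → essential)
  25 | -1--1,1-001
  27 | -1--1  (sole → essential)
  28 | --1-0,-11--
  29 | -1--1,-11--
  30 | --1-0,--11-,-11--
  31 | --11-,-1--1,-11--
Essential prime implicants: --11-, -1--1, 0-1--, 10--0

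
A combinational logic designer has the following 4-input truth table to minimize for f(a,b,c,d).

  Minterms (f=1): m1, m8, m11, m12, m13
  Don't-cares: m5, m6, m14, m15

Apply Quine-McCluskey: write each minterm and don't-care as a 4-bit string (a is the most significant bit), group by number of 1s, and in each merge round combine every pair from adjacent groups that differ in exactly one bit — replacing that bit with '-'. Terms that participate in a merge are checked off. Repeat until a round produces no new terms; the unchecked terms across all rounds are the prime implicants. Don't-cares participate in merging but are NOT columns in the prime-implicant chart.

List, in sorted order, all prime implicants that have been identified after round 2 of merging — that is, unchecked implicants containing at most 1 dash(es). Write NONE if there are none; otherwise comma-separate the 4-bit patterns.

-101, -110, 0-01, 1-00, 1-11

[col 0] 0001*, 0101*, 0110*, 1000*, 1011*, 1100*, 1101*, 1110*, 1111*
[col 1] -101, -110, 0-01, 1-00, 1-11, 11-0*, 11-1*, 110-*, 111-*
[col 2] 11--
Prime implicants: -101, -110, 0-01, 1-00, 1-11, 11--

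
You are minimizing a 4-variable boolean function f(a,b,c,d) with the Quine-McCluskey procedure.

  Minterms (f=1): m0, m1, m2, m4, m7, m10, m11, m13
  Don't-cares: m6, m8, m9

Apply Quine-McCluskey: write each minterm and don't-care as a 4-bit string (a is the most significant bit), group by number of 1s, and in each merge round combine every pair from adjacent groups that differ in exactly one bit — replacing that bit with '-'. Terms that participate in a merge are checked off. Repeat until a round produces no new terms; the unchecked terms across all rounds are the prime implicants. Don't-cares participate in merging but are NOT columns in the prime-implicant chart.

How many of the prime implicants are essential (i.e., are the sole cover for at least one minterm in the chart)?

5

size-2^0 implicants → 0000(✓)  0001(✓)  0010(✓)  0100(✓)  0110(✓)  0111(✓)  1000(✓)  1001(✓)  1010(✓)  1011(✓)  1101(✓)
size-2^1 implicants → -000(✓)  -001(✓)  -010(✓)  0-00(✓)  0-10(✓)  00-0(✓)  000-(✓)  01-0(✓)  011-  1-01  10-0(✓)  10-1(✓)  100-(✓)  101-(✓)
size-2^2 implicants → -0-0  -00-  0--0  10--
Unchecked terms (primes): -0-0, -00-, 0--0, 011-, 1-01, 10--
Minterm coverage:
  m0 ⊆ -0-0,-00-,0--0
  m1 ⊆ -00- [E]
  m2 ⊆ -0-0,0--0
  m4 ⊆ 0--0 [E]
  m7 ⊆ 011- [E]
  m10 ⊆ -0-0,10--
  m11 ⊆ 10-- [E]
  m13 ⊆ 1-01 [E]
E = {-00-, 0--0, 011-, 1-01, 10--}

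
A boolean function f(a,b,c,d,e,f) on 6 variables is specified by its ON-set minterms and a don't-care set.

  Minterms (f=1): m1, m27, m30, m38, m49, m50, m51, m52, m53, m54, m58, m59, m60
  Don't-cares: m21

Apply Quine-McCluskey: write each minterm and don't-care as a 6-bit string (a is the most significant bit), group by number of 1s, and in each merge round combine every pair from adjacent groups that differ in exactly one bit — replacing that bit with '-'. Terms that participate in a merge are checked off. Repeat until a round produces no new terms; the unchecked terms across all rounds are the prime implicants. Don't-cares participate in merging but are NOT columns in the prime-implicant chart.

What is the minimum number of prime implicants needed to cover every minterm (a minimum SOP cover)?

Round 0: 000001 010101✓ 011011✓ 011110 100110✓ 110001✓ 110010✓ 110011✓ 110100✓ 110101✓ 110110✓ 111010✓ 111011✓ 111100✓
Round 1: -10101 -11011 1-0110 11-010✓ 11-011✓ 11-100 110-01 110-10 1100-1 11001-✓ 1101-0 11010- 11101-✓
Round 2: 11-01-
PIs = {-10101, -11011, 000001, 011110, 1-0110, 11-01-, 11-100, 110-01, 110-10, 1100-1, 1101-0, 11010-}
Coverage chart:
  m1: 000001 ←essential
  m27: -11011 ←essential
  m30: 011110 ←essential
  m38: 1-0110 ←essential
  m49: 110-01,1100-1
  m50: 11-01-,110-10
  m51: 11-01-,1100-1
  m52: 11-100,1101-0,11010-
  m53: -10101,110-01,11010-
  m54: 1-0110,110-10,1101-0
  m58: 11-01- ←essential
  m59: -11011,11-01-
  m60: 11-100 ←essential
Essential: -11011, 000001, 011110, 1-0110, 11-01-, 11-100
Petrick residual → 110-01
Min cover (7 terms): bcd'ef + a'b'c'd'e'f + a'bcdef' + ac'def' + abd'e + abde'f' + abc'e'f

7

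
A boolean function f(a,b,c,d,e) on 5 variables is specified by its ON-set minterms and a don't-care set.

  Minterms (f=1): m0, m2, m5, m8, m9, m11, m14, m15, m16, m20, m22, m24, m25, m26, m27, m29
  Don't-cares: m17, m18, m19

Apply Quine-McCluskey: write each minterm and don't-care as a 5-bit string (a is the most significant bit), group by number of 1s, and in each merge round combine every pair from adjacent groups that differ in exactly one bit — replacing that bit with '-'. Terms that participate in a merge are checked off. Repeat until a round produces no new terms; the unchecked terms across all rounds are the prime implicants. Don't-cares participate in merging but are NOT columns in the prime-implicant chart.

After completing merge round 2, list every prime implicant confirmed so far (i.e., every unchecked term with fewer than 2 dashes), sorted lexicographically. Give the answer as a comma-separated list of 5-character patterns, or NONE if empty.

00101, 01-11, 0111-, 11-01

[col 0] 00000*, 00010*, 00101, 01000*, 01001*, 01011*, 01110*, 01111*, 10000*, 10001*, 10010*, 10011*, 10100*, 10110*, 11000*, 11001*, 11010*, 11011*, 11101*
[col 1] -0000*, -0010*, -1000*, -1001*, -1011*, 0-000*, 000-0*, 01-11, 010-1*, 0100-*, 0111-, 1-000*, 1-001*, 1-010*, 1-011*, 10-00*, 10-10*, 100-0*, 100-1*, 1000-*, 1001-*, 101-0*, 11-01, 110-0*, 110-1*, 1100-*, 1101-*
[col 2] --000, -00-0, -10-1, -100-, 1-0-0*, 1-0-1*, 1-00-*, 1-01-*, 10--0, 100--*, 110--*
[col 3] 1-0--
Prime implicants: --000, -00-0, -10-1, -100-, 00101, 01-11, 0111-, 1-0--, 10--0, 11-01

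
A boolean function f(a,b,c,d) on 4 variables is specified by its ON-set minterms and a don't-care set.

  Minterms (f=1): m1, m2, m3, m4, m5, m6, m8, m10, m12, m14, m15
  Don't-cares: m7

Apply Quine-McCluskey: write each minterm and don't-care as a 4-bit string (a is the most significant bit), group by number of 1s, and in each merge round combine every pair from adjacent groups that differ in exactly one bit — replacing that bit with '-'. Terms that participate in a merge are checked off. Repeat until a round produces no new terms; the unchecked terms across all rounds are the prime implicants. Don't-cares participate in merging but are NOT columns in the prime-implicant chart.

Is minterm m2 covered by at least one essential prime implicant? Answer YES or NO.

Round 0: 0001✓ 0010✓ 0011✓ 0100✓ 0101✓ 0110✓ 0111✓ 1000✓ 1010✓ 1100✓ 1110✓ 1111✓
Round 1: -010✓ -100✓ -110✓ -111✓ 0-01✓ 0-10✓ 0-11✓ 00-1✓ 001-✓ 01-0✓ 01-1✓ 010-✓ 011-✓ 1-00✓ 1-10✓ 10-0✓ 11-0✓ 111-✓
Round 2: --10 -1-0 -11- 0--1 0-1- 01-- 1--0
PIs = {--10, -1-0, -11-, 0--1, 0-1-, 01--, 1--0}
Coverage chart:
  m1: 0--1 ←essential
  m2: --10,0-1-
  m3: 0--1,0-1-
  m4: -1-0,01--
  m5: 0--1,01--
  m6: --10,-1-0,-11-,0-1-,01--
  m8: 1--0 ←essential
  m10: --10,1--0
  m12: -1-0,1--0
  m14: --10,-1-0,-11-,1--0
  m15: -11- ←essential
Essential: -11-, 0--1, 1--0

NO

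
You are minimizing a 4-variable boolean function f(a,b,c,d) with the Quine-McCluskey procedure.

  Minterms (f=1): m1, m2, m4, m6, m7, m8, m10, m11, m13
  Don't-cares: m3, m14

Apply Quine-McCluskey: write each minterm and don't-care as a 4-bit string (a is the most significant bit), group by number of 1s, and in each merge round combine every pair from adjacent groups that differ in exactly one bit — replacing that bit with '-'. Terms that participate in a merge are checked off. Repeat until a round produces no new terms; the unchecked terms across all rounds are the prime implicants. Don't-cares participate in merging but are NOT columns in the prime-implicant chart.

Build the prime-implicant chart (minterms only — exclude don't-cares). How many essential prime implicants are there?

6

Round 0: 0001✓ 0010✓ 0011✓ 0100✓ 0110✓ 0111✓ 1000✓ 1010✓ 1011✓ 1101 1110✓
Round 1: -010✓ -011✓ -110✓ 0-10✓ 0-11✓ 00-1 001-✓ 01-0 011-✓ 1-10✓ 10-0 101-✓
Round 2: --10 -01- 0-1-
PIs = {--10, -01-, 0-1-, 00-1, 01-0, 10-0, 1101}
Coverage chart:
  m1: 00-1 ←essential
  m2: --10,-01-,0-1-
  m4: 01-0 ←essential
  m6: --10,0-1-,01-0
  m7: 0-1- ←essential
  m8: 10-0 ←essential
  m10: --10,-01-,10-0
  m11: -01- ←essential
  m13: 1101 ←essential
Essential: -01-, 0-1-, 00-1, 01-0, 10-0, 1101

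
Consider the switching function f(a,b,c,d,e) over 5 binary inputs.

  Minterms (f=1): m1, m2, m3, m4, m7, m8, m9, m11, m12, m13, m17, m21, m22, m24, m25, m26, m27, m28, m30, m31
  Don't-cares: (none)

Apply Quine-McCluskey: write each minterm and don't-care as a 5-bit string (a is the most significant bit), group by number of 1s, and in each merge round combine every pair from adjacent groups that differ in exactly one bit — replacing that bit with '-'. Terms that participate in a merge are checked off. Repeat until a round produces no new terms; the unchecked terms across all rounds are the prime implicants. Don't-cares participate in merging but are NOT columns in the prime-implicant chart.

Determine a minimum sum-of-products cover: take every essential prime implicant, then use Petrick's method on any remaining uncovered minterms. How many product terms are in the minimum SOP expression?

10

[col 0] 00001*, 00010*, 00011*, 00100*, 00111*, 01000*, 01001*, 01011*, 01100*, 01101*, 10001*, 10101*, 10110*, 11000*, 11001*, 11010*, 11011*, 11100*, 11110*, 11111*
[col 1] -0001*, -1000*, -1001*, -1011*, -1100*, 0-001*, 0-011*, 0-100, 00-11, 000-1*, 0001-, 01-00*, 01-01*, 010-1*, 0100-*, 0110-*, 1-001*, 1-110, 10-01, 11-00*, 11-10*, 11-11*, 110-0*, 110-1*, 1100-*, 1101-*, 111-0*, 1111-*
[col 2] --001, -1-00, -10-1, -100-, 0-0-1, 01-0-, 11--0, 11-1-, 110--
Prime implicants: --001, -1-00, -10-1, -100-, 0-0-1, 0-100, 00-11, 0001-, 01-0-, 1-110, 10-01, 11--0, 11-1-, 110--
PI chart (minterm → PIs covering it):
  1 | --001,0-0-1
  2 | 0001-  (sole → essential)
  3 | 0-0-1,00-11,0001-
  4 | 0-100  (sole → essential)
  7 | 00-11  (sole → essential)
  8 | -1-00,-100-,01-0-
  9 | --001,-10-1,-100-,0-0-1,01-0-
  11 | -10-1,0-0-1
  12 | -1-00,0-100,01-0-
  13 | 01-0-  (sole → essential)
  17 | --001,10-01
  21 | 10-01  (sole → essential)
  22 | 1-110  (sole → essential)
  24 | -1-00,-100-,11--0,110--
  25 | --001,-10-1,-100-,110--
  26 | 11--0,11-1-,110--
  27 | -10-1,11-1-,110--
  28 | -1-00,11--0
  30 | 1-110,11--0,11-1-
  31 | 11-1-  (sole → essential)
Essential prime implicants: 0-100, 00-11, 0001-, 01-0-, 1-110, 10-01, 11-1-
Petrick residual → --001, -1-00, -10-1
Minimum SOP uses 10 PIs: c'd'e + bd'e' + bc'e + a'cd'e' + a'b'de + a'b'c'd + a'bd' + acde' + ab'd'e + abd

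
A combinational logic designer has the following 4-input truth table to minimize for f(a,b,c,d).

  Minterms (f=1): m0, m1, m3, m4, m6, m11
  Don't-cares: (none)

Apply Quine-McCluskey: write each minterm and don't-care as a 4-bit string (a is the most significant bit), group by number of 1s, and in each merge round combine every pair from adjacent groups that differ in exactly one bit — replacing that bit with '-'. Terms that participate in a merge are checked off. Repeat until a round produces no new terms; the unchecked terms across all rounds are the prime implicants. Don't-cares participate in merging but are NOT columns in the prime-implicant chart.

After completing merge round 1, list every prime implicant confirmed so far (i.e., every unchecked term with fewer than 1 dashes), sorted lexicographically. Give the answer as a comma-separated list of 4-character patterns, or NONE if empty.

NONE

Round 0: 0000✓ 0001✓ 0011✓ 0100✓ 0110✓ 1011✓
Round 1: -011 0-00 00-1 000- 01-0
PIs = {-011, 0-00, 00-1, 000-, 01-0}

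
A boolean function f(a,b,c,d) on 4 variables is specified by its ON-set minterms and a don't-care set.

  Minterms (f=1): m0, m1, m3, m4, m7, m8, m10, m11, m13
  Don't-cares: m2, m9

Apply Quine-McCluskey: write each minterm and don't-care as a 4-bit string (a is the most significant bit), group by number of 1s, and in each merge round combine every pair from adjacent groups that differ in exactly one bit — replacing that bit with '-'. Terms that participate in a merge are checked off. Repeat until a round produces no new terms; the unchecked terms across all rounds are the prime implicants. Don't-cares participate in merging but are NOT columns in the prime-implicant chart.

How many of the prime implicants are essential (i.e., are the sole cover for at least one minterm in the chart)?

size-2^0 implicants → 0000(✓)  0001(✓)  0010(✓)  0011(✓)  0100(✓)  0111(✓)  1000(✓)  1001(✓)  1010(✓)  1011(✓)  1101(✓)
size-2^1 implicants → -000(✓)  -001(✓)  -010(✓)  -011(✓)  0-00  0-11  00-0(✓)  00-1(✓)  000-(✓)  001-(✓)  1-01  10-0(✓)  10-1(✓)  100-(✓)  101-(✓)
size-2^2 implicants → -0-0(✓)  -0-1(✓)  -00-(✓)  -01-(✓)  00--(✓)  10--(✓)
size-2^3 implicants → -0--
Unchecked terms (primes): -0--, 0-00, 0-11, 1-01
Minterm coverage:
  m0 ⊆ -0--,0-00
  m1 ⊆ -0-- [E]
  m3 ⊆ -0--,0-11
  m4 ⊆ 0-00 [E]
  m7 ⊆ 0-11 [E]
  m8 ⊆ -0-- [E]
  m10 ⊆ -0-- [E]
  m11 ⊆ -0-- [E]
  m13 ⊆ 1-01 [E]
E = {-0--, 0-00, 0-11, 1-01}

4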